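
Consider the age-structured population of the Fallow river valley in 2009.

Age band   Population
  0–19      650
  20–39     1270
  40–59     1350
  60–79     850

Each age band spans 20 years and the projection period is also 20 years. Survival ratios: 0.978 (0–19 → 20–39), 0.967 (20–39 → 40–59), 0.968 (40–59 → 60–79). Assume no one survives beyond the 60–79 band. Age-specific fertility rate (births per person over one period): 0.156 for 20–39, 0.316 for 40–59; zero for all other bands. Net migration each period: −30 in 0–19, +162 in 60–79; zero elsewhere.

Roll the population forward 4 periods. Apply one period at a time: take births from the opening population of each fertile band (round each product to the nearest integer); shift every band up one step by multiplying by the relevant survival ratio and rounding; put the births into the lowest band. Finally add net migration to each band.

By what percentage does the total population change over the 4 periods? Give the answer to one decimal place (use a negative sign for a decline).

Let band 1 be 0–19 through band 4 = 60–79.
Period 1.
Births: 1270 * 0.156 = 198, 1350 * 0.316 = 427 — total 625
Band 2: 650 * 0.978 = 636
Band 3: 1270 * 0.967 = 1228
Band 4: 1350 * 0.968 = 1307
Net migration: Band 1 − 30 → 595; Band 4 + 162 → 1469
End of period: [595, 636, 1228, 1469]
Period 2.
Births: 636 * 0.156 = 99, 1228 * 0.316 = 388 — total 487
Band 2: 595 * 0.978 = 582
Band 3: 636 * 0.967 = 615
Band 4: 1228 * 0.968 = 1189
Net migration: Band 1 − 30 → 457; Band 4 + 162 → 1351
End of period: [457, 582, 615, 1351]
Period 3.
Births: 582 * 0.156 = 91, 615 * 0.316 = 194 — total 285
Band 2: 457 * 0.978 = 447
Band 3: 582 * 0.967 = 563
Band 4: 615 * 0.968 = 595
Net migration: Band 1 − 30 → 255; Band 4 + 162 → 757
End of period: [255, 447, 563, 757]
Period 4.
Births: 447 * 0.156 = 70, 563 * 0.316 = 178 — total 248
Band 2: 255 * 0.978 = 249
Band 3: 447 * 0.967 = 432
Band 4: 563 * 0.968 = 545
Net migration: Band 1 − 30 → 218; Band 4 + 162 → 707
End of period: [218, 249, 432, 707]
Total: 4120 → 1606; change = -2514; percentage change = -61.0%

-61.0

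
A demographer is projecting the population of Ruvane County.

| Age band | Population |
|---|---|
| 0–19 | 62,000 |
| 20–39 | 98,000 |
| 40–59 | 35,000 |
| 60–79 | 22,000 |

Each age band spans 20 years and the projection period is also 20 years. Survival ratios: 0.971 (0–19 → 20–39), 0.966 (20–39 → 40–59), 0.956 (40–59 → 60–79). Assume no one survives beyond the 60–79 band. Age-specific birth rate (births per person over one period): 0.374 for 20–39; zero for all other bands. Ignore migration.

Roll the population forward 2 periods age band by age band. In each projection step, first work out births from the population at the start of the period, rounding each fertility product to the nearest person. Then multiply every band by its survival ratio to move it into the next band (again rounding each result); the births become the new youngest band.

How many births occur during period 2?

22516

Let group 1 be 0–19 through group 4 = 60–79.
[period 1]
Births: 98000 * 0.374 = 36652
Group 2: 62000 * 0.971 = 60202
Group 3: 98000 * 0.966 = 94668
Group 4: 35000 * 0.956 = 33460
Population now: 0–19=36652, 20–39=60202, 40–59=94668, 60–79=33460
[period 2]
Births: 60202 * 0.374 = 22516
Group 2: 36652 * 0.971 = 35589
Group 3: 60202 * 0.966 = 58155
Group 4: 94668 * 0.956 = 90503
Population now: 0–19=22516, 20–39=35589, 40–59=58155, 60–79=90503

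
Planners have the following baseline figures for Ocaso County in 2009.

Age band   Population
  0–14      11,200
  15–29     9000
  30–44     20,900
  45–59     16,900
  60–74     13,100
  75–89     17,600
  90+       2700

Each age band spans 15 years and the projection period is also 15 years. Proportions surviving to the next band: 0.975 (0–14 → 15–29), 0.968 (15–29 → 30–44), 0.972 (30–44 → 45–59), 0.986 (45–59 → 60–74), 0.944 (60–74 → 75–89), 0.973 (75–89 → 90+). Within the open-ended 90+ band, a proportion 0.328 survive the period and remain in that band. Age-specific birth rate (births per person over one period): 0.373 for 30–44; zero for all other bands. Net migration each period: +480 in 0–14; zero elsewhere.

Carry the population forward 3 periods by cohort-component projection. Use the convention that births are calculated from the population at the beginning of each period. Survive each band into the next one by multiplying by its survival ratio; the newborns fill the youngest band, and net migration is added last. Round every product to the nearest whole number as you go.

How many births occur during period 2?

3250

Period 1.
Births: 20900 * 0.373 = 7796
15–29: 11200 * 0.975 = 10920
30–44: 9000 * 0.968 = 8712
45–59: 20900 * 0.972 = 20315
60–74: 16900 * 0.986 = 16663
75–89: 13100 * 0.944 = 12366
90+: 17600 * 0.973 + 2700 * 0.328 = 17125 + 886 = 18011
Net migration: 0–14 + 480 → 8276
Giving 8276 / 10920 / 8712 / 20315 / 16663 / 12366 / 18011.
Period 2.
Births: 8712 * 0.373 = 3250
15–29: 8276 * 0.975 = 8069
30–44: 10920 * 0.968 = 10571
45–59: 8712 * 0.972 = 8468
60–74: 20315 * 0.986 = 20031
75–89: 16663 * 0.944 = 15730
90+: 12366 * 0.973 + 18011 * 0.328 = 12032 + 5908 = 17940
Net migration: 0–14 + 480 → 3730
Giving 3730 / 8069 / 10571 / 8468 / 20031 / 15730 / 17940.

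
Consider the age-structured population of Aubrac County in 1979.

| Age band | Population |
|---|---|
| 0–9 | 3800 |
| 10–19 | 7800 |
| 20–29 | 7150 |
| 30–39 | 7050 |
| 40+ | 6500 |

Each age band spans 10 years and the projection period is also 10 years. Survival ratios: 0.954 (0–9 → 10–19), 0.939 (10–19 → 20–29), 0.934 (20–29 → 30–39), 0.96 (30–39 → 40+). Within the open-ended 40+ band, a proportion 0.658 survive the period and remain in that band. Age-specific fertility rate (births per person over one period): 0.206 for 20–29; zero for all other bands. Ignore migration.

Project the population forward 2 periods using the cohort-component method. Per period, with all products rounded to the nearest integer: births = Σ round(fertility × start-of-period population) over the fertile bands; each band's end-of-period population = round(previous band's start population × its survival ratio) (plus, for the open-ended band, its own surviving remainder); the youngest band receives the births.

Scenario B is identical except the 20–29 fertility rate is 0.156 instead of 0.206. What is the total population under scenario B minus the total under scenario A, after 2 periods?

-707

Period 1:
Births: 7150 × 0.206 = 1473
10–19: 3800 × 0.954 = 3625
20–29: 7800 × 0.939 = 7324
30–39: 7150 × 0.934 = 6678
40+: 7050 × 0.96 + 6500 × 0.658 = 6768 + 4277 = 11045
End of period: [1473, 3625, 7324, 6678, 11045]
Period 2:
Births: 7324 × 0.206 = 1509
10–19: 1473 × 0.954 = 1405
20–29: 3625 × 0.939 = 3404
30–39: 7324 × 0.934 = 6841
40+: 6678 × 0.96 + 11045 × 0.658 = 6411 + 7268 = 13679
End of period: [1509, 1405, 3404, 6841, 13679]
Scenario A total after 2 periods: 26838
Scenario B projection —
Period 1:
Births: 7150 × 0.156 = 1115
10–19: 3800 × 0.954 = 3625
20–29: 7800 × 0.939 = 7324
30–39: 7150 × 0.934 = 6678
40+: 7050 × 0.96 + 6500 × 0.658 = 6768 + 4277 = 11045
End of period: [1115, 3625, 7324, 6678, 11045]
Period 2:
Births: 7324 × 0.156 = 1143
10–19: 1115 × 0.954 = 1064
20–29: 3625 × 0.939 = 3404
30–39: 7324 × 0.934 = 6841
40+: 6678 × 0.96 + 11045 × 0.658 = 6411 + 7268 = 13679
End of period: [1143, 1064, 3404, 6841, 13679]
Scenario B total after 2 periods: 26131
Difference B − A = 26131 − 26838 = -707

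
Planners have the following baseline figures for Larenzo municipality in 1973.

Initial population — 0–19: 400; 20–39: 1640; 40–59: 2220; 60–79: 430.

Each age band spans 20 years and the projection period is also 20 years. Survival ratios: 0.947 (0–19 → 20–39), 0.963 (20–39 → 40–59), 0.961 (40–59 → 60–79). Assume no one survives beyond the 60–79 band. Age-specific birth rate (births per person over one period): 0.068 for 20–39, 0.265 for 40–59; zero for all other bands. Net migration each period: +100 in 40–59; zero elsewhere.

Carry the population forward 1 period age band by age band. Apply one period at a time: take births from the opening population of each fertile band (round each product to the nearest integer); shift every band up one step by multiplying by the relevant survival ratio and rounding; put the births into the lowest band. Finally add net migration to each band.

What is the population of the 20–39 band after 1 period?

379

Period 1.
Births: 1640 * 0.068 = 112 ; 2220 * 0.265 = 588 → 700
20–39: 400 * 0.947 = 379
40–59: 1640 * 0.963 = 1579
60–79: 2220 * 0.961 = 2133
Net migration: 40–59 + 100 → 1679
→ [700, 379, 1679, 2133]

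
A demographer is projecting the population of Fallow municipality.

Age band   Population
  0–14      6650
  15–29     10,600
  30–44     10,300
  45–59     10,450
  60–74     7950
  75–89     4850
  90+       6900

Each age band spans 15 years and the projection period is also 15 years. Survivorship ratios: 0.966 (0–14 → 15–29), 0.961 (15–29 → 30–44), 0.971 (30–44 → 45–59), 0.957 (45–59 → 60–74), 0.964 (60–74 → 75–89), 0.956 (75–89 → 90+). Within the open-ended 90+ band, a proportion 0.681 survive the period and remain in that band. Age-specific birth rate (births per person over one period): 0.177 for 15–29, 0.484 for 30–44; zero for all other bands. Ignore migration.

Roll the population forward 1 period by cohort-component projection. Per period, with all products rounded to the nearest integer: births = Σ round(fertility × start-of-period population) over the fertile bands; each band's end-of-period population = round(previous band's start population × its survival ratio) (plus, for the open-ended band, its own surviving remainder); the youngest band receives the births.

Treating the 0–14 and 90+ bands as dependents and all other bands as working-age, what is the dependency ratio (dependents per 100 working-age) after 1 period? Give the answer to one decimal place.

Call the bands 1 to 7, youngest first.
Period 1:
Births: 10600 * 0.177 = 1876  |  10300 * 0.484 = 4985 — total 6861
Band 2: 6650 * 0.966 = 6424
Band 3: 10600 * 0.961 = 10187
Band 4: 10300 * 0.971 = 10001
Band 5: 10450 * 0.957 = 10001
Band 6: 7950 * 0.964 = 7664
Band 7: 4850 * 0.956 + 6900 * 0.681 = 4637 + 4699 = 9336
Giving 6861 / 6424 / 10187 / 10001 / 10001 / 7664 / 9336.
Dependents (band 0–14 + band 90+) = 6861 + 9336 = 16197; working-age = 44277; ratio = 16197/44277 × 100 = 36.6

36.6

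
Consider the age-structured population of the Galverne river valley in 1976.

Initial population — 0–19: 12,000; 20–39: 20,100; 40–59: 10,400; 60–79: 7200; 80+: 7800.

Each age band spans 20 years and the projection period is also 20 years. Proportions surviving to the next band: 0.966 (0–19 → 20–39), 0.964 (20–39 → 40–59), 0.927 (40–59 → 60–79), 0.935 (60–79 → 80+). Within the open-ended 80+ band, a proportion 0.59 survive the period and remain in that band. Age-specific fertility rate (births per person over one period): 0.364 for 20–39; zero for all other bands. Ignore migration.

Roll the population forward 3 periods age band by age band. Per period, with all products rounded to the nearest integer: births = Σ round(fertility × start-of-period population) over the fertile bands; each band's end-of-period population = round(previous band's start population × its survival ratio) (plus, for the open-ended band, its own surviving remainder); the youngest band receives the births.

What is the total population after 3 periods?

49878

— Period 1 —
Births: 20100 * 0.364 = 7316
20–39: 12000 * 0.966 = 11592
40–59: 20100 * 0.964 = 19376
60–79: 10400 * 0.927 = 9641
80+: 7200 * 0.935 + 7800 * 0.59 = 6732 + 4602 = 11334
Population now: 0–19=7316, 20–39=11592, 40–59=19376, 60–79=9641, 80+=11334
— Period 2 —
Births: 11592 * 0.364 = 4219
20–39: 7316 * 0.966 = 7067
40–59: 11592 * 0.964 = 11175
60–79: 19376 * 0.927 = 17962
80+: 9641 * 0.935 + 11334 * 0.59 = 9014 + 6687 = 15701
Population now: 0–19=4219, 20–39=7067, 40–59=11175, 60–79=17962, 80+=15701
— Period 3 —
Births: 7067 * 0.364 = 2572
20–39: 4219 * 0.966 = 4076
40–59: 7067 * 0.964 = 6813
60–79: 11175 * 0.927 = 10359
80+: 17962 * 0.935 + 15701 * 0.59 = 16794 + 9264 = 26058
Population now: 0–19=2572, 20–39=4076, 40–59=6813, 60–79=10359, 80+=26058
Total after period 3: 2572 + 4076 + 6813 + 10359 + 26058 = 49878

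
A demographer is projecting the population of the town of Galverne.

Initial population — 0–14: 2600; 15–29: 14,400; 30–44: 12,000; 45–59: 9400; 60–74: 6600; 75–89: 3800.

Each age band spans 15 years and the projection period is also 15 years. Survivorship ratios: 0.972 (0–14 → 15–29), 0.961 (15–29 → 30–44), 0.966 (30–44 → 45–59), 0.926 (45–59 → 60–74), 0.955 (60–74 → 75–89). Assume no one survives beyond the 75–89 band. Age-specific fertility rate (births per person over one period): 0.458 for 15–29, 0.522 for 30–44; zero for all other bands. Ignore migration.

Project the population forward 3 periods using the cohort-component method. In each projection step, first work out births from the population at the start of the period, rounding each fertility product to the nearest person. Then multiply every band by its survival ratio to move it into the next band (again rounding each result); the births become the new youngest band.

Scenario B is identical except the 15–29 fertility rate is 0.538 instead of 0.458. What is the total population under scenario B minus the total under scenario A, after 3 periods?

Let band 1 be 0–14 through band 6 = 75–89.
Period 1:
Births: 14400 × 0.458 = 6595 ; 12000 × 0.522 = 6264 → total 12859
Band 2: 2600 × 0.972 = 2527
Band 3: 14400 × 0.961 = 13838
Band 4: 12000 × 0.966 = 11592
Band 5: 9400 × 0.926 = 8704
Band 6: 6600 × 0.955 = 6303
Population now: 0–14=12859, 15–29=2527, 30–44=13838, 45–59=11592, 60–74=8704, 75–89=6303
Period 2:
Births: 2527 × 0.458 = 1157 ; 13838 × 0.522 = 7223 → total 8380
Band 2: 12859 × 0.972 = 12499
Band 3: 2527 × 0.961 = 2428
Band 4: 13838 × 0.966 = 13368
Band 5: 11592 × 0.926 = 10734
Band 6: 8704 × 0.955 = 8312
Population now: 0–14=8380, 15–29=12499, 30–44=2428, 45–59=13368, 60–74=10734, 75–89=8312
Period 3:
Births: 12499 × 0.458 = 5725 ; 2428 × 0.522 = 1267 → total 6992
Band 2: 8380 × 0.972 = 8145
Band 3: 12499 × 0.961 = 12012
Band 4: 2428 × 0.966 = 2345
Band 5: 13368 × 0.926 = 12379
Band 6: 10734 × 0.955 = 10251
Population now: 0–14=6992, 15–29=8145, 30–44=12012, 45–59=2345, 60–74=12379, 75–89=10251
Scenario A total after 3 periods: 52124
Scenario B projection —
Period 1:
Births: 14400 × 0.538 = 7747 ; 12000 × 0.522 = 6264 → total 14011
Band 2: 2600 × 0.972 = 2527
Band 3: 14400 × 0.961 = 13838
Band 4: 12000 × 0.966 = 11592
Band 5: 9400 × 0.926 = 8704
Band 6: 6600 × 0.955 = 6303
Population now: 0–14=14011, 15–29=2527, 30–44=13838, 45–59=11592, 60–74=8704, 75–89=6303
Period 2:
Births: 2527 × 0.538 = 1360 ; 13838 × 0.522 = 7223 → total 8583
Band 2: 14011 × 0.972 = 13619
Band 3: 2527 × 0.961 = 2428
Band 4: 13838 × 0.966 = 13368
Band 5: 11592 × 0.926 = 10734
Band 6: 8704 × 0.955 = 8312
Population now: 0–14=8583, 15–29=13619, 30–44=2428, 45–59=13368, 60–74=10734, 75–89=8312
Period 3:
Births: 13619 × 0.538 = 7327 ; 2428 × 0.522 = 1267 → total 8594
Band 2: 8583 × 0.972 = 8343
Band 3: 13619 × 0.961 = 13088
Band 4: 2428 × 0.966 = 2345
Band 5: 13368 × 0.926 = 12379
Band 6: 10734 × 0.955 = 10251
Population now: 0–14=8594, 15–29=8343, 30–44=13088, 45–59=2345, 60–74=12379, 75–89=10251
Scenario B total after 3 periods: 55000
Difference B − A = 55000 − 52124 = 2876

2876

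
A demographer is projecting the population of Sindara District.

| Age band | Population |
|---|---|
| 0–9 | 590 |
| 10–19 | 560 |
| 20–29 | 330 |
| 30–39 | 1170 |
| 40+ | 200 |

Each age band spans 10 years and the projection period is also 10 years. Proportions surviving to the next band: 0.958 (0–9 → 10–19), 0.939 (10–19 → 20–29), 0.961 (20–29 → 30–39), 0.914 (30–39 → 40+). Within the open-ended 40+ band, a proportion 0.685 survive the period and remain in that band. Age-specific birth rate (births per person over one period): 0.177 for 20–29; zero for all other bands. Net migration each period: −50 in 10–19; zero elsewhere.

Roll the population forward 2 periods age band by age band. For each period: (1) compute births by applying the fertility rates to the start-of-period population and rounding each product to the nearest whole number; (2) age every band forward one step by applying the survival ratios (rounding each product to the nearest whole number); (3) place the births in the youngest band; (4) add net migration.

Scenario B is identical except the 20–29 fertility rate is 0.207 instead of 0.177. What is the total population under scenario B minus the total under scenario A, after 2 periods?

25

— Period 1 —
Births: 330 * 0.177 = 58
10–19: 590 * 0.958 = 565
20–29: 560 * 0.939 = 526
30–39: 330 * 0.961 = 317
40+: 1170 * 0.914 + 200 * 0.685 = 1069 + 137 = 1206
Net migration: 10–19 − 50 → 515
Giving 58 / 515 / 526 / 317 / 1206.
— Period 2 —
Births: 526 * 0.177 = 93
10–19: 58 * 0.958 = 56
20–29: 515 * 0.939 = 484
30–39: 526 * 0.961 = 505
40+: 317 * 0.914 + 1206 * 0.685 = 290 + 826 = 1116
Net migration: 10–19 − 50 → 6
Giving 93 / 6 / 484 / 505 / 1116.
Scenario A total after 2 periods: 2204
Scenario B projection —
— Period 1 —
Births: 330 * 0.207 = 68
10–19: 590 * 0.958 = 565
20–29: 560 * 0.939 = 526
30–39: 330 * 0.961 = 317
40+: 1170 * 0.914 + 200 * 0.685 = 1069 + 137 = 1206
Net migration: 10–19 − 50 → 515
Giving 68 / 515 / 526 / 317 / 1206.
— Period 2 —
Births: 526 * 0.207 = 109
10–19: 68 * 0.958 = 65
20–29: 515 * 0.939 = 484
30–39: 526 * 0.961 = 505
40+: 317 * 0.914 + 1206 * 0.685 = 290 + 826 = 1116
Net migration: 10–19 − 50 → 15
Giving 109 / 15 / 484 / 505 / 1116.
Scenario B total after 2 periods: 2229
Difference B − A = 2229 − 2204 = 25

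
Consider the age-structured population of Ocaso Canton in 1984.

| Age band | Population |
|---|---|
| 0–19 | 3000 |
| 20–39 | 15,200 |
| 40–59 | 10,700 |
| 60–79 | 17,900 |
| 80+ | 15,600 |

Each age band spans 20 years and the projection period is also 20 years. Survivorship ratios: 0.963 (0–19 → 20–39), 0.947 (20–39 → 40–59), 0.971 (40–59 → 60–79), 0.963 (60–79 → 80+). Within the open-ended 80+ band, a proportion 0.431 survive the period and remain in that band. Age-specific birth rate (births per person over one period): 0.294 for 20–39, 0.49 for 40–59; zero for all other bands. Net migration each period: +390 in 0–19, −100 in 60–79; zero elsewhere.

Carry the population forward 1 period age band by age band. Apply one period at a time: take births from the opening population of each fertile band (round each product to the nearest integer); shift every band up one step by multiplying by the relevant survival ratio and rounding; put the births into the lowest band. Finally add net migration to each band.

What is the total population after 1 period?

Let group 1 be 0–19 through group 5 = 80+.
Period 1.
Births: 15200 × 0.294 = 4469  |  10700 × 0.49 = 5243 — total 9712
Group 2: 3000 × 0.963 = 2889
Group 3: 15200 × 0.947 = 14394
Group 4: 10700 × 0.971 = 10390
Group 5: 17900 × 0.963 + 15600 × 0.431 = 17238 + 6724 = 23962
Net migration: Group 1 + 390 → 10102; Group 4 − 100 → 10290
Giving 10102 / 2889 / 14394 / 10290 / 23962.
Total after period 1: 10102 + 2889 + 14394 + 10290 + 23962 = 61637

61637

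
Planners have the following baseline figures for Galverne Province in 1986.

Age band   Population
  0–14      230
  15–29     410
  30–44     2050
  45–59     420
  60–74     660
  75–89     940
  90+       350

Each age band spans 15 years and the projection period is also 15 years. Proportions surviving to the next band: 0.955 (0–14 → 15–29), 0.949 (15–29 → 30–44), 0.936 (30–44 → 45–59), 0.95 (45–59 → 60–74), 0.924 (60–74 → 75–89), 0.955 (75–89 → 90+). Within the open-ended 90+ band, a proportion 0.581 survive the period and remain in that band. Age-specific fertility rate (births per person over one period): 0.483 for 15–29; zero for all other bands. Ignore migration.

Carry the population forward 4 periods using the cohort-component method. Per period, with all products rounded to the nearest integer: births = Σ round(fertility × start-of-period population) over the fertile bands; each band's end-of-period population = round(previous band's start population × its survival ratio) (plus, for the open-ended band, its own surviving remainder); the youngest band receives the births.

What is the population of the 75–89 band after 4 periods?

320

Period 1:
Births: 410 * 0.483 = 198
15–29: 230 * 0.955 = 220
30–44: 410 * 0.949 = 389
45–59: 2050 * 0.936 = 1919
60–74: 420 * 0.95 = 399
75–89: 660 * 0.924 = 610
90+: 940 * 0.955 + 350 * 0.581 = 898 + 203 = 1101
Giving 198 / 220 / 389 / 1919 / 399 / 610 / 1101.
Period 2:
Births: 220 * 0.483 = 106
15–29: 198 * 0.955 = 189
30–44: 220 * 0.949 = 209
45–59: 389 * 0.936 = 364
60–74: 1919 * 0.95 = 1823
75–89: 399 * 0.924 = 369
90+: 610 * 0.955 + 1101 * 0.581 = 583 + 640 = 1223
Giving 106 / 189 / 209 / 364 / 1823 / 369 / 1223.
Period 3:
Births: 189 * 0.483 = 91
15–29: 106 * 0.955 = 101
30–44: 189 * 0.949 = 179
45–59: 209 * 0.936 = 196
60–74: 364 * 0.95 = 346
75–89: 1823 * 0.924 = 1684
90+: 369 * 0.955 + 1223 * 0.581 = 352 + 711 = 1063
Giving 91 / 101 / 179 / 196 / 346 / 1684 / 1063.
Period 4:
Births: 101 * 0.483 = 49
15–29: 91 * 0.955 = 87
30–44: 101 * 0.949 = 96
45–59: 179 * 0.936 = 168
60–74: 196 * 0.95 = 186
75–89: 346 * 0.924 = 320
90+: 1684 * 0.955 + 1063 * 0.581 = 1608 + 618 = 2226
Giving 49 / 87 / 96 / 168 / 186 / 320 / 2226.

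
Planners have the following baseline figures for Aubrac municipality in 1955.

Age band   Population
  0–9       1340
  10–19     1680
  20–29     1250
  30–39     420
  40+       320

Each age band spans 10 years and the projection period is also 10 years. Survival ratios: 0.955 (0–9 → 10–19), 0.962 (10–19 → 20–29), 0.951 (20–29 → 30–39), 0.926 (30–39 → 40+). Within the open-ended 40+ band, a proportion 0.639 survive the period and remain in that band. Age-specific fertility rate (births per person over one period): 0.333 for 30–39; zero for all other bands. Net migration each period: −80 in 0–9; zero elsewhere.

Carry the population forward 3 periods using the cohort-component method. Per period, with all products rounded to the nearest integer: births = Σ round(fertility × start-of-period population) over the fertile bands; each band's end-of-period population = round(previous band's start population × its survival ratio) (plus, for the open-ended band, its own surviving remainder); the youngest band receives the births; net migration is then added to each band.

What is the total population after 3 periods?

Period 1.
Births: 420 × 0.333 = 140
10–19: 1340 × 0.955 = 1280
20–29: 1680 × 0.962 = 1616
30–39: 1250 × 0.951 = 1189
40+: 420 × 0.926 + 320 × 0.639 = 389 + 204 = 593
Net migration: 0–9 − 80 → 60
Population now: 0–9=60, 10–19=1280, 20–29=1616, 30–39=1189, 40+=593
Period 2.
Births: 1189 × 0.333 = 396
10–19: 60 × 0.955 = 57
20–29: 1280 × 0.962 = 1231
30–39: 1616 × 0.951 = 1537
40+: 1189 × 0.926 + 593 × 0.639 = 1101 + 379 = 1480
Net migration: 0–9 − 80 → 316
Population now: 0–9=316, 10–19=57, 20–29=1231, 30–39=1537, 40+=1480
Period 3.
Births: 1537 × 0.333 = 512
10–19: 316 × 0.955 = 302
20–29: 57 × 0.962 = 55
30–39: 1231 × 0.951 = 1171
40+: 1537 × 0.926 + 1480 × 0.639 = 1423 + 946 = 2369
Net migration: 0–9 − 80 → 432
Population now: 0–9=432, 10–19=302, 20–29=55, 30–39=1171, 40+=2369
Total after period 3: 432 + 302 + 55 + 1171 + 2369 = 4329

4329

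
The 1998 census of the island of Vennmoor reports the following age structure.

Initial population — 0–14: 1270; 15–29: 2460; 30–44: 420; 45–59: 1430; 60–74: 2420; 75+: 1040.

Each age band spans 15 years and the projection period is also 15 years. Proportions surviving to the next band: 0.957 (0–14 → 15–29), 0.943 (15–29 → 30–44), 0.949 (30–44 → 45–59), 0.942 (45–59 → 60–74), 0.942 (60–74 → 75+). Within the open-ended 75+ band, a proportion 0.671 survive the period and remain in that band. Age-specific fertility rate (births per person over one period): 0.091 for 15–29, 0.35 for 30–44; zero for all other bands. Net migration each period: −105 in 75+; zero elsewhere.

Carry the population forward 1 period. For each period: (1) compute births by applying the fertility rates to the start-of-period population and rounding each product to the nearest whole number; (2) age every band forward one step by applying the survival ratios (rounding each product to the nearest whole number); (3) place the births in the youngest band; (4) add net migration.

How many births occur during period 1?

371

After projecting period 1:
Births: 2460 × 0.091 = 224 ; 420 × 0.35 = 147 → total 371
15–29: 1270 × 0.957 = 1215
30–44: 2460 × 0.943 = 2320
45–59: 420 × 0.949 = 399
60–74: 1430 × 0.942 = 1347
75+: 2420 × 0.942 + 1040 × 0.671 = 2280 + 698 = 2978
Net migration: 75+ − 105 → 2873
→ [371, 1215, 2320, 399, 1347, 2873]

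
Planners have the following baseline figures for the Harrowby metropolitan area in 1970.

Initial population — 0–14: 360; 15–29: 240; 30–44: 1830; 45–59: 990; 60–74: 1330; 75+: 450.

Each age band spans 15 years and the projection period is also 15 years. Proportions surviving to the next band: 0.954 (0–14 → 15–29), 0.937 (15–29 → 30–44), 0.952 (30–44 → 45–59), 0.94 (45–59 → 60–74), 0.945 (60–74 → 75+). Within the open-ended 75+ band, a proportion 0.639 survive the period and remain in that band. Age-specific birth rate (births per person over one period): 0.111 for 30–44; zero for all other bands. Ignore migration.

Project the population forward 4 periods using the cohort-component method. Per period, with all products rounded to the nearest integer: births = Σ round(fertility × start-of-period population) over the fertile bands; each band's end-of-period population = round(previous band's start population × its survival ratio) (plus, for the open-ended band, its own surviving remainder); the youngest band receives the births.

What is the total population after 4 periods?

2478

After projecting period 1:
Births: 1830 × 0.111 = 203
15–29: 360 × 0.954 = 343
30–44: 240 × 0.937 = 225
45–59: 1830 × 0.952 = 1742
60–74: 990 × 0.94 = 931
75+: 1330 × 0.945 + 450 × 0.639 = 1257 + 288 = 1545
End of period: [203, 343, 225, 1742, 931, 1545]
After projecting period 2:
Births: 225 × 0.111 = 25
15–29: 203 × 0.954 = 194
30–44: 343 × 0.937 = 321
45–59: 225 × 0.952 = 214
60–74: 1742 × 0.94 = 1637
75+: 931 × 0.945 + 1545 × 0.639 = 880 + 987 = 1867
End of period: [25, 194, 321, 214, 1637, 1867]
After projecting period 3:
Births: 321 × 0.111 = 36
15–29: 25 × 0.954 = 24
30–44: 194 × 0.937 = 182
45–59: 321 × 0.952 = 306
60–74: 214 × 0.94 = 201
75+: 1637 × 0.945 + 1867 × 0.639 = 1547 + 1193 = 2740
End of period: [36, 24, 182, 306, 201, 2740]
After projecting period 4:
Births: 182 × 0.111 = 20
15–29: 36 × 0.954 = 34
30–44: 24 × 0.937 = 22
45–59: 182 × 0.952 = 173
60–74: 306 × 0.94 = 288
75+: 201 × 0.945 + 2740 × 0.639 = 190 + 1751 = 1941
End of period: [20, 34, 22, 173, 288, 1941]
Total after period 4: 20 + 34 + 22 + 173 + 288 + 1941 = 2478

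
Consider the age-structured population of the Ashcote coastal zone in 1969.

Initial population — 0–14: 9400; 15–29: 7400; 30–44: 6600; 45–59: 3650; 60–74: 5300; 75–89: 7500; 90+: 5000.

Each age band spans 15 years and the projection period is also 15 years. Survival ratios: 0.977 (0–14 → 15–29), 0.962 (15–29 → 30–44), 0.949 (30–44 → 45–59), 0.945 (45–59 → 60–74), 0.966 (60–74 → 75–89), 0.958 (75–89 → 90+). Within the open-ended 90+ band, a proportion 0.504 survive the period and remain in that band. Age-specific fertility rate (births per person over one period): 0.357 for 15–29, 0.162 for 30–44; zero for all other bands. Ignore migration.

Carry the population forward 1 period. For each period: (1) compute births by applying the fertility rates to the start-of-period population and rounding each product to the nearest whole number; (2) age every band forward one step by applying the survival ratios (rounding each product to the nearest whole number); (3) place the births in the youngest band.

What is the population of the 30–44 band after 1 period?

Period 1.
Births: 7400 × 0.357 = 2642 ; 6600 × 0.162 = 1069 → total 3711
15–29: 9400 × 0.977 = 9184
30–44: 7400 × 0.962 = 7119
45–59: 6600 × 0.949 = 6263
60–74: 3650 × 0.945 = 3449
75–89: 5300 × 0.966 = 5120
90+: 7500 × 0.958 + 5000 × 0.504 = 7185 + 2520 = 9705
Giving 3711 / 9184 / 7119 / 6263 / 3449 / 5120 / 9705.

7119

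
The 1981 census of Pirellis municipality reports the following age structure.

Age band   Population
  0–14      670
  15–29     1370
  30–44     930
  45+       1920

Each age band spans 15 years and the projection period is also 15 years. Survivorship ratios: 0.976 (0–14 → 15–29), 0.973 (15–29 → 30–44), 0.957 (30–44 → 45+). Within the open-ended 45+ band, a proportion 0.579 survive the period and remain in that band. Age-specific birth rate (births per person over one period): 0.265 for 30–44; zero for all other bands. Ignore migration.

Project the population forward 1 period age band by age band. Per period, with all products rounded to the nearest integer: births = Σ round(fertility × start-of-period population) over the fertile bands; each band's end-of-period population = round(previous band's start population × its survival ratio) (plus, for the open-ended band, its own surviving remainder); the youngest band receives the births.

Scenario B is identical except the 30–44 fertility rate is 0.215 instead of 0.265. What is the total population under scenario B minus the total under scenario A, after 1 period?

-46

(Groups numbered youngest = 1 to oldest = 4.)
After projecting period 1:
Births: 930 × 0.265 = 246
Group 2: 670 × 0.976 = 654
Group 3: 1370 × 0.973 = 1333
Group 4: 930 × 0.957 + 1920 × 0.579 = 890 + 1112 = 2002
End of period: [246, 654, 1333, 2002]
Scenario A total after 1 period: 4235
Scenario B projection —
After projecting period 1:
Births: 930 × 0.215 = 200
Group 2: 670 × 0.976 = 654
Group 3: 1370 × 0.973 = 1333
Group 4: 930 × 0.957 + 1920 × 0.579 = 890 + 1112 = 2002
End of period: [200, 654, 1333, 2002]
Scenario B total after 1 period: 4189
Difference B − A = 4189 − 4235 = -46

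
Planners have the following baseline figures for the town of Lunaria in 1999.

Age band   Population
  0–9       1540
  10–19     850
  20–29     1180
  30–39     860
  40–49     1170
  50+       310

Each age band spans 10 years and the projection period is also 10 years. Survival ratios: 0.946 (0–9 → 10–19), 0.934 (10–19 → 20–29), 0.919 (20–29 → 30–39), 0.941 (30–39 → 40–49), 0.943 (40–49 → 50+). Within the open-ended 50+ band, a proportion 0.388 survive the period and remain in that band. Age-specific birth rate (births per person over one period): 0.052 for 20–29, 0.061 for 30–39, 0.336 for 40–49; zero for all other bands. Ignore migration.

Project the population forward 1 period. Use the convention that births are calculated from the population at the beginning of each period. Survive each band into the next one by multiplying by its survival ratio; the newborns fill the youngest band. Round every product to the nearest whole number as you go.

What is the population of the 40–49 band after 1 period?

809

Let band 1 be 0–9 through band 6 = 50+.
Period 1.
Births: 1180 × 0.052 = 61 ; 860 × 0.061 = 52 ; 1170 × 0.336 = 393 → total 506
Band 2: 1540 × 0.946 = 1457
Band 3: 850 × 0.934 = 794
Band 4: 1180 × 0.919 = 1084
Band 5: 860 × 0.941 = 809
Band 6: 1170 × 0.943 + 310 × 0.388 = 1103 + 120 = 1223
End of period: [506, 1457, 794, 1084, 809, 1223]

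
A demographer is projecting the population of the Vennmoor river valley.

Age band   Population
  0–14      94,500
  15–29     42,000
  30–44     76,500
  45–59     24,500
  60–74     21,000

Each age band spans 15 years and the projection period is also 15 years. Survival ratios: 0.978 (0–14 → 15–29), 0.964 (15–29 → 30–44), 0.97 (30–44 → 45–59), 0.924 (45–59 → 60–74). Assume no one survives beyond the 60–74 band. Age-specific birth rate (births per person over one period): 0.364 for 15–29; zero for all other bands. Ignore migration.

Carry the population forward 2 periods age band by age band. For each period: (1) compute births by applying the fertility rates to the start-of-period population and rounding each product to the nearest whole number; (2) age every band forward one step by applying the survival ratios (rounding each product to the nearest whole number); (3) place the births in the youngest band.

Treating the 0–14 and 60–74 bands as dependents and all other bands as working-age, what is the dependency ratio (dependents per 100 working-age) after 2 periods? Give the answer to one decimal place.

71.3

(Groups numbered youngest = 1 to oldest = 5.)
After projecting period 1:
Births: 42000 × 0.364 = 15288
Group 2: 94500 × 0.978 = 92421
Group 3: 42000 × 0.964 = 40488
Group 4: 76500 × 0.97 = 74205
Group 5: 24500 × 0.924 = 22638
Giving 15288 / 92421 / 40488 / 74205 / 22638.
After projecting period 2:
Births: 92421 × 0.364 = 33641
Group 2: 15288 × 0.978 = 14952
Group 3: 92421 × 0.964 = 89094
Group 4: 40488 × 0.97 = 39273
Group 5: 74205 × 0.924 = 68565
Giving 33641 / 14952 / 89094 / 39273 / 68565.
Dependents (band 0–14 + band 60–74) = 33641 + 68565 = 102206; working-age = 143319; ratio = 102206/143319 × 100 = 71.3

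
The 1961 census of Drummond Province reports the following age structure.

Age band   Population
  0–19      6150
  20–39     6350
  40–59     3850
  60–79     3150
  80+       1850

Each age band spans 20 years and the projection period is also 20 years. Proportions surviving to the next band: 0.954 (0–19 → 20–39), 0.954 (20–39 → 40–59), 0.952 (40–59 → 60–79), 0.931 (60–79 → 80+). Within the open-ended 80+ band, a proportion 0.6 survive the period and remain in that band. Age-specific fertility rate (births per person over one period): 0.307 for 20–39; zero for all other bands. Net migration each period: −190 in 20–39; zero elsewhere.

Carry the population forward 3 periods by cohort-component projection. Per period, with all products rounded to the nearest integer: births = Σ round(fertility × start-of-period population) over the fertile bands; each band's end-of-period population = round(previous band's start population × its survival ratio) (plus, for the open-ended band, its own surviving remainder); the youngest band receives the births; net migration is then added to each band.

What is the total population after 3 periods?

After projecting period 1:
Births: 6350 × 0.307 = 1949
20–39: 6150 × 0.954 = 5867
40–59: 6350 × 0.954 = 6058
60–79: 3850 × 0.952 = 3665
80+: 3150 × 0.931 + 1850 × 0.6 = 2933 + 1110 = 4043
Net migration: 20–39 − 190 → 5677
Giving 1949 / 5677 / 6058 / 3665 / 4043.
After projecting period 2:
Births: 5677 × 0.307 = 1743
20–39: 1949 × 0.954 = 1859
40–59: 5677 × 0.954 = 5416
60–79: 6058 × 0.952 = 5767
80+: 3665 × 0.931 + 4043 × 0.6 = 3412 + 2426 = 5838
Net migration: 20–39 − 190 → 1669
Giving 1743 / 1669 / 5416 / 5767 / 5838.
After projecting period 3:
Births: 1669 × 0.307 = 512
20–39: 1743 × 0.954 = 1663
40–59: 1669 × 0.954 = 1592
60–79: 5416 × 0.952 = 5156
80+: 5767 × 0.931 + 5838 × 0.6 = 5369 + 3503 = 8872
Net migration: 20–39 − 190 → 1473
Giving 512 / 1473 / 1592 / 5156 / 8872.
Total after period 3: 512 + 1473 + 1592 + 5156 + 8872 = 17605

17605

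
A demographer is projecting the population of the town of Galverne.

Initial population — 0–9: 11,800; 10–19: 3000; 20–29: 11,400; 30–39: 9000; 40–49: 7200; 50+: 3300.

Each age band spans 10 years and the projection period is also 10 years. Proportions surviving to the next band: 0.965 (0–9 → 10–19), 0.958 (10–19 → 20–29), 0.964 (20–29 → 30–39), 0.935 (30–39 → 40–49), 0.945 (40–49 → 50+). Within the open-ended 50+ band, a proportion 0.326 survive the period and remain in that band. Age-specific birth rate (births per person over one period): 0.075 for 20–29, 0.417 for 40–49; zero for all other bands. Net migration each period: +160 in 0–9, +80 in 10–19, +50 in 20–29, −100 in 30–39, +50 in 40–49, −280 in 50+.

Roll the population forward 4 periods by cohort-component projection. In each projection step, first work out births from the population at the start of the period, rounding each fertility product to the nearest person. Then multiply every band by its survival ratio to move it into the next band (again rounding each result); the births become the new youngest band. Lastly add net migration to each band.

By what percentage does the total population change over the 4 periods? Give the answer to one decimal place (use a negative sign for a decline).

-33.8

Period 1:
Births: 11400 * 0.075 = 855  |  7200 * 0.417 = 3002 → total 3857
10–19: 11800 * 0.965 = 11387
20–29: 3000 * 0.958 = 2874
30–39: 11400 * 0.964 = 10990
40–49: 9000 * 0.935 = 8415
50+: 7200 * 0.945 + 3300 * 0.326 = 6804 + 1076 = 7880
Net migration: 0–9 + 160 → 4017; 10–19 + 80 → 11467; 20–29 + 50 → 2924; 30–39 − 100 → 10890; 40–49 + 50 → 8465; 50+ − 280 → 7600
Population now: 0–9=4017, 10–19=11467, 20–29=2924, 30–39=10890, 40–49=8465, 50+=7600
Period 2:
Births: 2924 * 0.075 = 219  |  8465 * 0.417 = 3530 → total 3749
10–19: 4017 * 0.965 = 3876
20–29: 11467 * 0.958 = 10985
30–39: 2924 * 0.964 = 2819
40–49: 10890 * 0.935 = 10182
50+: 8465 * 0.945 + 7600 * 0.326 = 7999 + 2478 = 10477
Net migration: 0–9 + 160 → 3909; 10–19 + 80 → 3956; 20–29 + 50 → 11035; 30–39 − 100 → 2719; 40–49 + 50 → 10232; 50+ − 280 → 10197
Population now: 0–9=3909, 10–19=3956, 20–29=11035, 30–39=2719, 40–49=10232, 50+=10197
Period 3:
Births: 11035 * 0.075 = 828  |  10232 * 0.417 = 4267 → total 5095
10–19: 3909 * 0.965 = 3772
20–29: 3956 * 0.958 = 3790
30–39: 11035 * 0.964 = 10638
40–49: 2719 * 0.935 = 2542
50+: 10232 * 0.945 + 10197 * 0.326 = 9669 + 3324 = 12993
Net migration: 0–9 + 160 → 5255; 10–19 + 80 → 3852; 20–29 + 50 → 3840; 30–39 − 100 → 10538; 40–49 + 50 → 2592; 50+ − 280 → 12713
Population now: 0–9=5255, 10–19=3852, 20–29=3840, 30–39=10538, 40–49=2592, 50+=12713
Period 4:
Births: 3840 * 0.075 = 288  |  2592 * 0.417 = 1081 → total 1369
10–19: 5255 * 0.965 = 5071
20–29: 3852 * 0.958 = 3690
30–39: 3840 * 0.964 = 3702
40–49: 10538 * 0.935 = 9853
50+: 2592 * 0.945 + 12713 * 0.326 = 2449 + 4144 = 6593
Net migration: 0–9 + 160 → 1529; 10–19 + 80 → 5151; 20–29 + 50 → 3740; 30–39 − 100 → 3602; 40–49 + 50 → 9903; 50+ − 280 → 6313
Population now: 0–9=1529, 10–19=5151, 20–29=3740, 30–39=3602, 40–49=9903, 50+=6313
Total: 45700 → 30238; change = -15462; percentage change = -33.8%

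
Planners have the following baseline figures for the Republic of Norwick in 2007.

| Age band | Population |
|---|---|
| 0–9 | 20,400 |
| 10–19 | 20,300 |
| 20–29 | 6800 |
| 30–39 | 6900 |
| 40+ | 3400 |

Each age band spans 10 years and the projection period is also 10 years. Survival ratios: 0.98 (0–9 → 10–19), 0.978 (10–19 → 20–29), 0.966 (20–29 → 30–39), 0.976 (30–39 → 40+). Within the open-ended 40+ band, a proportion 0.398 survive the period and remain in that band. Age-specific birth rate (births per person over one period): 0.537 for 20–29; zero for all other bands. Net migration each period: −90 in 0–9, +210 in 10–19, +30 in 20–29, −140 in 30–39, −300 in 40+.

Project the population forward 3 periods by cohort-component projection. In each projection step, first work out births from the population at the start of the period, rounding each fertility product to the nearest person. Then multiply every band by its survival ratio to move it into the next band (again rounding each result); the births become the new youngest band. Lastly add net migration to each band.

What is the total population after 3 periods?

[period 1]
Births: 6800 × 0.537 = 3652
10–19: 20400 × 0.98 = 19992
20–29: 20300 × 0.978 = 19853
30–39: 6800 × 0.966 = 6569
40+: 6900 × 0.976 + 3400 × 0.398 = 6734 + 1353 = 8087
Net migration: 0–9 − 90 → 3562; 10–19 + 210 → 20202; 20–29 + 30 → 19883; 30–39 − 140 → 6429; 40+ − 300 → 7787
End of period: [3562, 20202, 19883, 6429, 7787]
[period 2]
Births: 19883 × 0.537 = 10677
10–19: 3562 × 0.98 = 3491
20–29: 20202 × 0.978 = 19758
30–39: 19883 × 0.966 = 19207
40+: 6429 × 0.976 + 7787 × 0.398 = 6275 + 3099 = 9374
Net migration: 0–9 − 90 → 10587; 10–19 + 210 → 3701; 20–29 + 30 → 19788; 30–39 − 140 → 19067; 40+ − 300 → 9074
End of period: [10587, 3701, 19788, 19067, 9074]
[period 3]
Births: 19788 × 0.537 = 10626
10–19: 10587 × 0.98 = 10375
20–29: 3701 × 0.978 = 3620
30–39: 19788 × 0.966 = 19115
40+: 19067 × 0.976 + 9074 × 0.398 = 18609 + 3611 = 22220
Net migration: 0–9 − 90 → 10536; 10–19 + 210 → 10585; 20–29 + 30 → 3650; 30–39 − 140 → 18975; 40+ − 300 → 21920
End of period: [10536, 10585, 3650, 18975, 21920]
Total after period 3: 10536 + 10585 + 3650 + 18975 + 21920 = 65666

65666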